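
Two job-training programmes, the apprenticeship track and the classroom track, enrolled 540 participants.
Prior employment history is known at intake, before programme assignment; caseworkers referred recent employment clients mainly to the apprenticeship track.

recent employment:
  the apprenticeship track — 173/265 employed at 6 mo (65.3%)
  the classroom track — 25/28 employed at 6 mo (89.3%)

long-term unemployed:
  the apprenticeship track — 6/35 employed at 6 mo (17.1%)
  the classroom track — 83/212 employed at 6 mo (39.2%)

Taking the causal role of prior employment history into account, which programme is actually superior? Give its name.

The stratified and pooled comparisons disagree (the classroom track wins within each prior employment history; the apprenticeship track wins overall), so the answer turns on the causal role of prior employment history.
Prior employment history differs across programmes for reasons unrelated to any effect of the programme itself, and it separately predicts the outcome — a classic confounder. We must compare within prior employment history levels.
Within each level — recent employment: 65.3% vs 89.3%; long-term unemployed: 17.1% vs 39.2% — the classroom track is higher every time.

the classroom track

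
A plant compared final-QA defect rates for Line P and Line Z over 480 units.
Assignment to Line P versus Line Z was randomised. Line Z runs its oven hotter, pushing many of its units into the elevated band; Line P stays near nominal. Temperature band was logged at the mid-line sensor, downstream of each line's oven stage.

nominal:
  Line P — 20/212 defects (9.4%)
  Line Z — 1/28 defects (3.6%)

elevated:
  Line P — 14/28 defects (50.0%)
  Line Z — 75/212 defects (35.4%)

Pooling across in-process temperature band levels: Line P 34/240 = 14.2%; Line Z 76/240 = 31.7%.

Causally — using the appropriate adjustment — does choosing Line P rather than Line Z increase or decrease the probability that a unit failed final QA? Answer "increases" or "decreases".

decreases

The distribution of in-process temperature band is itself part of what the line does — it is an intermediate outcome. Holding it fixed would remove that part of the effect; the total effect is the pooled difference.
Pooled: Line P 14.2% vs Line Z 31.7%; Line P is lower overall.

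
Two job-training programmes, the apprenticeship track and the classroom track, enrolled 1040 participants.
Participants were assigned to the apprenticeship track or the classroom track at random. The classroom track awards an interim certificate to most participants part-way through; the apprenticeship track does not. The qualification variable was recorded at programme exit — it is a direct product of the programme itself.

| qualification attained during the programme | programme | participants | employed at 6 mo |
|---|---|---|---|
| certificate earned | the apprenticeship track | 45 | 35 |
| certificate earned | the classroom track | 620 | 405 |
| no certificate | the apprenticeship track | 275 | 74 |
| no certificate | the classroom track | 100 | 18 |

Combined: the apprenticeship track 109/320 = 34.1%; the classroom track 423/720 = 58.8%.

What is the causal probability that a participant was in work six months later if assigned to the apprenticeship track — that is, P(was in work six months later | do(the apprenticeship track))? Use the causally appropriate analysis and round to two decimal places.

the apprenticeship track is higher inside every qualification attained during the programme stratum but the classroom track is higher in aggregate. Whether to stratify depends on how qualification attained during the programme relates to the programme.
Stratifying would compare programmes among participants the programmes themselves sorted into qualification attained during the programme groups — a form of selection on an intermediate. The unconditioned pooled rates give the total causal effect.
So P(outcome | do(the apprenticeship track)) is just the pooled rate for the apprenticeship track: 109/320 = 0.341.

0.34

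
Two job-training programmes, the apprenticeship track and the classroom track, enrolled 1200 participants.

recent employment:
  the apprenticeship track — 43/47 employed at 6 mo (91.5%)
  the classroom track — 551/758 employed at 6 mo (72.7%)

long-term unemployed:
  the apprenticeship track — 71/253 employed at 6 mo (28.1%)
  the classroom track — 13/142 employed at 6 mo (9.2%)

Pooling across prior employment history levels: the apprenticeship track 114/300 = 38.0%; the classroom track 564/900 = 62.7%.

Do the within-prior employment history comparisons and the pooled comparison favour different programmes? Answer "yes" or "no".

yes

Within each prior employment history level (recent employment 91.5% vs 72.7%; long-term unemployed 28.1% vs 9.2%), the apprenticeship track has the higher rate every time. Pooled: 38.0% vs 62.7% — the classroom track has the higher rate overall. The two comparisons disagree.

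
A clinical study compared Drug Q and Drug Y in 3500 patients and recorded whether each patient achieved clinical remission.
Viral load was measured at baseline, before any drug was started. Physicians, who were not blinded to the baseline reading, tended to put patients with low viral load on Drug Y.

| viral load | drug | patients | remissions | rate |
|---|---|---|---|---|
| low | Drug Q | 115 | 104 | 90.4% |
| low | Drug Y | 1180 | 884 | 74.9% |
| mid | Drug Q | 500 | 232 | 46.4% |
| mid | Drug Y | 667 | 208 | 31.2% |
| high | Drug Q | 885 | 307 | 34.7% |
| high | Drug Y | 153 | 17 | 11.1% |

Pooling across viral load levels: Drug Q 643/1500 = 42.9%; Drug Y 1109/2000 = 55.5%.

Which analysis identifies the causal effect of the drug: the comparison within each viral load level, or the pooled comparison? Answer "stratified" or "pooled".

stratified

The viral load-specific comparison favours Drug Q throughout, but the pooled figures favour Drug Y. The question is whether to condition on viral load.
Viral load is set before the drug has any effect — it is not caused by the drug — and it independently drives the outcome. That makes it a confounder, so the causal comparison is within viral load levels.
Within each level — low: 90.4% vs 74.9%; mid: 46.4% vs 31.2%; high: 34.7% vs 11.1% — Drug Q is higher every time.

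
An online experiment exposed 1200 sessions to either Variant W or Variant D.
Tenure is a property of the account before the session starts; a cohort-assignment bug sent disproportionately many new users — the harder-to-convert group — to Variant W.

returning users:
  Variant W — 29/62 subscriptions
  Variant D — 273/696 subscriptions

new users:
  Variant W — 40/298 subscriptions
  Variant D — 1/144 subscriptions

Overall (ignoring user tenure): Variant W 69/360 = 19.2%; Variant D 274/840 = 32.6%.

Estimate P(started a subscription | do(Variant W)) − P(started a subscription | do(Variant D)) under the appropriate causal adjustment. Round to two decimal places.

+0.09

The user tenure-specific comparison favours Variant W throughout, but the pooled figures favour Variant D. The question is whether to condition on user tenure.
Since user tenure is a pre-existing factor (not a product of the variant) and it affects the outcome on its own, it is a confounder. The stratified rates, not the pooled rate, identify the causal effect.
Adjusting over the population distribution of user tenure: 0.632·(0.468−0.392) + 0.368·(0.134−0.007) = +0.095.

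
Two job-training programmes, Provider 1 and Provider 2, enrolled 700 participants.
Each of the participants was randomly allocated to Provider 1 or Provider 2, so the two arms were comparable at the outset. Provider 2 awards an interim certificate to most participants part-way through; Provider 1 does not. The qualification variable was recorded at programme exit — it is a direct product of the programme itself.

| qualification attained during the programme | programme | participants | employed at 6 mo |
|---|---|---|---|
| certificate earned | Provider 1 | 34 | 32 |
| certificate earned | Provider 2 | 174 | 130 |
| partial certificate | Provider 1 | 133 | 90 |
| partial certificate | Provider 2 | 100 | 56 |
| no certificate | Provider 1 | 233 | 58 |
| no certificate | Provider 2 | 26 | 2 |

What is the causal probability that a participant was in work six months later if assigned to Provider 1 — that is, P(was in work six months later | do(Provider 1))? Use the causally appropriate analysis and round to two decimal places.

0.45

Qualification attained during the programme lies on the pathway programme → qualification attained during the programme → outcome, so adjusting for it blocks the indirect effect. For the total causal effect of programme, use the unadjusted pooled rates.
So P(outcome | do(Provider 1)) is just the pooled rate for Provider 1: 180/400 = 0.450.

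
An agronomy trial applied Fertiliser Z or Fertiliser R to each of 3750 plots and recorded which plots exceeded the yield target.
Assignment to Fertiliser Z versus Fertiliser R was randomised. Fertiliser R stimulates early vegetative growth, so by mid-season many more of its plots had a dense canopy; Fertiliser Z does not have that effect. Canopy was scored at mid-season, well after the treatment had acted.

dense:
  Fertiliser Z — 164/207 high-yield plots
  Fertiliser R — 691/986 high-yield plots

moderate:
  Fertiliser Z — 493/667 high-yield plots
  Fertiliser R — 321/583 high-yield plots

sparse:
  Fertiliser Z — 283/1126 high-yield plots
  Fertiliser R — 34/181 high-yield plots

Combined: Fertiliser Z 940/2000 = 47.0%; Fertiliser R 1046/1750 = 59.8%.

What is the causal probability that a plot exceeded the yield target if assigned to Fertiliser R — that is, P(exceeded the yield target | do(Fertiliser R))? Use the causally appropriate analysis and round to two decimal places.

0.60

The stratified and pooled comparisons disagree (Fertiliser Z wins within each mid-season canopy; Fertiliser R wins overall), so the answer turns on the causal role of mid-season canopy.
Mid-season canopy lies on the pathway fertiliser → mid-season canopy → outcome, so adjusting for it blocks the indirect effect. For the total causal effect of fertiliser, use the unadjusted pooled rates.
So P(outcome | do(Fertiliser R)) is just the pooled rate for Fertiliser R: 1046/1750 = 0.598.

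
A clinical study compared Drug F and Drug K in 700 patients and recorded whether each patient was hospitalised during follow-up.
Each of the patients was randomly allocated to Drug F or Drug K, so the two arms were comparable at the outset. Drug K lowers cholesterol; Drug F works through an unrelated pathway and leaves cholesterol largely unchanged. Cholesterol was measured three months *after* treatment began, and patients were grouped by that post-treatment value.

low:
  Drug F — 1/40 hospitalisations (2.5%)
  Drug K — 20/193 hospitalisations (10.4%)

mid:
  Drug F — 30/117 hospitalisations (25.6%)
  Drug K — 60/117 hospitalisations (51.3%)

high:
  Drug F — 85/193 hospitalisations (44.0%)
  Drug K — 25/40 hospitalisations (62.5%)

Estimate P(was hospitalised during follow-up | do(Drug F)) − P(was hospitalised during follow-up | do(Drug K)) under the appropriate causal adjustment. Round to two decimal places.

+0.03

Because the drug influences cholesterol, cholesterol is a post-treatment mediator, not a confounder. Stratifying on it would bias the estimate; the causal effect is the crude pooled difference.
The causal difference is the pooled difference: 0.331 − 0.300 = +0.031.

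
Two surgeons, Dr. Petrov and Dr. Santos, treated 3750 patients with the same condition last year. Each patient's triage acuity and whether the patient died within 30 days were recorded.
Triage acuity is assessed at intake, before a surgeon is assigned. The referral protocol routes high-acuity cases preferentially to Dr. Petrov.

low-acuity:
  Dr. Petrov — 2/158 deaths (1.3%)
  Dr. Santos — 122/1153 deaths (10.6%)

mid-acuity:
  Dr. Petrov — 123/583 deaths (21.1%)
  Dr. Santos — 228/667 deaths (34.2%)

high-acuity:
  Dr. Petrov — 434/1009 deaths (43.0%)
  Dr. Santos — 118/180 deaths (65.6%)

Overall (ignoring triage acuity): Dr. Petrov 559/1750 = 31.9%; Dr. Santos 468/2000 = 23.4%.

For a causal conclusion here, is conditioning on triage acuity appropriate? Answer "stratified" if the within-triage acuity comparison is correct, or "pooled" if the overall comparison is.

The triage acuity-specific comparison favours Dr. Petrov throughout, but the pooled figures favour Dr. Santos. The question is whether to condition on triage acuity.
The imbalance in triage acuity arose from how patients were allocated, not from anything the surgeon did; and triage acuity independently affects the outcome. The pooled gap is confounded — condition on triage acuity.
Within each level — low-acuity: 1.3% vs 10.6%; mid-acuity: 21.1% vs 34.2%; high-acuity: 43.0% vs 65.6% — Dr. Petrov is lower every time.

stratified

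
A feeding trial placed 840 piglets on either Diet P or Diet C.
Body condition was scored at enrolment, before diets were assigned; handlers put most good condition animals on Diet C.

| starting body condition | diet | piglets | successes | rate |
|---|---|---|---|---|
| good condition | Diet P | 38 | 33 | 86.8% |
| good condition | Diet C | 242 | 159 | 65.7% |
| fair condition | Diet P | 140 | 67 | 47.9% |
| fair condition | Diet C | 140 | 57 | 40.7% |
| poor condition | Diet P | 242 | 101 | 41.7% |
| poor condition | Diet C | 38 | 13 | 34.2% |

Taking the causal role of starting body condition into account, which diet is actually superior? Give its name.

Diet P

Within every starting body condition level Diet P has the higher rate, yet pooled Diet C does — Simpson's reversal.
Here starting body condition is a common cause — it drives both which diet a case falls under and the outcome. The crude comparison mixes populations; the stratum-specific rates are the causally relevant ones.
Within each level — good condition: 86.8% vs 65.7%; fair condition: 47.9% vs 40.7%; poor condition: 41.7% vs 34.2% — Diet P is higher every time.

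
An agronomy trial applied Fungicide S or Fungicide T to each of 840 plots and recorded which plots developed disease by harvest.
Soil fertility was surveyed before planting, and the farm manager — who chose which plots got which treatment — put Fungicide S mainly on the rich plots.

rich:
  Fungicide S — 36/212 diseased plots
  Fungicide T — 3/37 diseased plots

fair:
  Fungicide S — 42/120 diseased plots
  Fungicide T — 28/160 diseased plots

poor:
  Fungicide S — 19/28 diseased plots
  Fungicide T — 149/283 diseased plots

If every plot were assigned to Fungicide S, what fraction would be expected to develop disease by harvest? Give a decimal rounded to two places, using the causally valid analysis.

Here soil fertility is a common cause — it drives both which fungicide a case falls under and the outcome. The crude comparison mixes populations; the stratum-specific rates are the causally relevant ones.
Standardising Fungicide S to the population soil fertility mix: 0.296·36/212 + 0.333·42/120 + 0.370·19/28 = 0.418.

0.42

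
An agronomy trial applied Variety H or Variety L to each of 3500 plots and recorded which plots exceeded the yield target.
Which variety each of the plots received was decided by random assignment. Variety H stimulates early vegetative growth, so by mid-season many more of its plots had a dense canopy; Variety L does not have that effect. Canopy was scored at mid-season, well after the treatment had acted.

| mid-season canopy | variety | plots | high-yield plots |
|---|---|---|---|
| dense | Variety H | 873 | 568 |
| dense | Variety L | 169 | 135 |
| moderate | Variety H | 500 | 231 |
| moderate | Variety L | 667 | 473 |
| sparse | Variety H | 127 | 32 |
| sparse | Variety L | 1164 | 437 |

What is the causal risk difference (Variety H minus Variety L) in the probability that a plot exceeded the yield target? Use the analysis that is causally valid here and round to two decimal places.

+0.03

The mid-season canopy-specific comparison favours Variety L throughout, but the pooled figures favour Variety H. The question is whether to condition on mid-season canopy.
Mid-season canopy is recorded after the variety and is itself shifted by it — it sits on the causal path from variety to outcome. Conditioning on a mediator would strip out part of the effect we want; the pooled comparison gives the total causal effect.
The causal difference is the pooled difference: 0.554 − 0.522 = +0.032.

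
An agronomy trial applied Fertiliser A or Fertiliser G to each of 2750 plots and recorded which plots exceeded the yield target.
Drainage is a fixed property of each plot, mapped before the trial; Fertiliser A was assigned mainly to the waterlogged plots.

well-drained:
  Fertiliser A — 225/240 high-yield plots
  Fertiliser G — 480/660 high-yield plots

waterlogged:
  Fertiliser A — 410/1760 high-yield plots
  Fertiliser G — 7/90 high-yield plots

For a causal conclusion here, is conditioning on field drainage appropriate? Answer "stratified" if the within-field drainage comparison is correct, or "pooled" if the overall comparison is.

The stratified and pooled comparisons disagree (Fertiliser A wins within each field drainage; Fertiliser G wins overall), so the answer turns on the causal role of field drainage.
Here field drainage is a common cause — it drives both which fertiliser a case falls under and the outcome. The crude comparison mixes populations; the stratum-specific rates are the causally relevant ones.
Within each level — well-drained: 93.8% vs 72.7%; waterlogged: 23.3% vs 7.8% — Fertiliser A is higher every time.

stratified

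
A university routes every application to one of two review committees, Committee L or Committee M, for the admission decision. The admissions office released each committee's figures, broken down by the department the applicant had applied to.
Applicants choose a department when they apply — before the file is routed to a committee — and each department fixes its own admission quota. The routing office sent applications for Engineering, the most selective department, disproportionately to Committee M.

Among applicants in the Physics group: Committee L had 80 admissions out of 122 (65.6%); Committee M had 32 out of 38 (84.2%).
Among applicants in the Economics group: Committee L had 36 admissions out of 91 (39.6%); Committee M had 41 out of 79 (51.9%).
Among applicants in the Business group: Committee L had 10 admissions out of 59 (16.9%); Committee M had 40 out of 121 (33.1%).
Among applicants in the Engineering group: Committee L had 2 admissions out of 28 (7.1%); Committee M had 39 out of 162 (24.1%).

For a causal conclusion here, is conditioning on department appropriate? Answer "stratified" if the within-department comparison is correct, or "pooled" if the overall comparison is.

The department-specific comparison favours Committee M throughout, but the pooled figures favour Committee L. The question is whether to condition on department.
The imbalance in department arose from how applicants were allocated, not from anything the review committee did; and department independently affects the outcome. The pooled gap is confounded — condition on department.
Within each level — Physics: 65.6% vs 84.2%; Economics: 39.6% vs 51.9%; Business: 16.9% vs 33.1%; Engineering: 7.1% vs 24.1% — Committee M is higher every time.

stratified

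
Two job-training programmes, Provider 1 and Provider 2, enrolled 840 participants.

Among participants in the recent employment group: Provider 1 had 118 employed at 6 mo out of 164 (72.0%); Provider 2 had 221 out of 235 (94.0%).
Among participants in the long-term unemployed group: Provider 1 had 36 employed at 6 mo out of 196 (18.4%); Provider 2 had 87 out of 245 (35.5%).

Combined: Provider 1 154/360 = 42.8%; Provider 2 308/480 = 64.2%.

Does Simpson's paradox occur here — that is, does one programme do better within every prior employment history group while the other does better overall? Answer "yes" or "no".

Within each prior employment history level (recent employment 72.0% vs 94.0%; long-term unemployed 18.4% vs 35.5%), Provider 2 has the higher rate every time. Pooled: 42.8% vs 64.2% — Provider 2 has the higher rate overall. They agree.

no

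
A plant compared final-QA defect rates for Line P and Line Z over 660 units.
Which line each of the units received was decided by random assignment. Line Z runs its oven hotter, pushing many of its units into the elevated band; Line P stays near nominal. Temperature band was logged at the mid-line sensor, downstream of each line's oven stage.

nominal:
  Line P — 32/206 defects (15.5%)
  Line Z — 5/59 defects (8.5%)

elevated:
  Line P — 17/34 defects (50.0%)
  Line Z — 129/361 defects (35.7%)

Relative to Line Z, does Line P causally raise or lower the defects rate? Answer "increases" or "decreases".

decreases

The stratified and pooled comparisons disagree (Line Z wins within each in-process temperature band; Line P wins overall), so the answer turns on the causal role of in-process temperature band.
In-process temperature band lies on the pathway line → in-process temperature band → outcome, so adjusting for it blocks the indirect effect. For the total causal effect of line, use the unadjusted pooled rates.
Pooled: Line P 20.4% vs Line Z 31.9%; Line P is lower overall.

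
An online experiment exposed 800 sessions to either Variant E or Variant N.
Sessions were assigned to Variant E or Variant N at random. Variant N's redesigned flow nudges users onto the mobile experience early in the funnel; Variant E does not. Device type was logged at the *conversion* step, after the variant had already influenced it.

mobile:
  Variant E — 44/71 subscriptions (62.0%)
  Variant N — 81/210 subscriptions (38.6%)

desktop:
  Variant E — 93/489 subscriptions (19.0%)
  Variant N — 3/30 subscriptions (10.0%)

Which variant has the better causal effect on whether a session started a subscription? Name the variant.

Variant N

The stratified and pooled comparisons disagree (Variant E wins within each device type; Variant N wins overall), so the answer turns on the causal role of device type.
Device type is downstream of the variant. One should not condition on a consequence of treatment, so the overall rates are the right comparison.
Pooled: Variant E 24.5% vs Variant N 35.0%; Variant N is higher overall.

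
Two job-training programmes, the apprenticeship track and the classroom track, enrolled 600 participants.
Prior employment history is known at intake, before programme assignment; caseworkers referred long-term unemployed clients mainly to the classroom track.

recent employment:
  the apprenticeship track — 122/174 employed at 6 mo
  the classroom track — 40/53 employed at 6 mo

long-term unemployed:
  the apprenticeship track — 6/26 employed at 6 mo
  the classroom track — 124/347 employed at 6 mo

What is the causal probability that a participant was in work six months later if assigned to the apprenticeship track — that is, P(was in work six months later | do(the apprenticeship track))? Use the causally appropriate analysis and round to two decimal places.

Prior employment history differs across programmes for reasons unrelated to any effect of the programme itself, and it separately predicts the outcome — a classic confounder. We must compare within prior employment history levels.
Standardising the apprenticeship track to the population prior employment history mix: 0.378·122/174 + 0.622·6/26 = 0.409.

0.41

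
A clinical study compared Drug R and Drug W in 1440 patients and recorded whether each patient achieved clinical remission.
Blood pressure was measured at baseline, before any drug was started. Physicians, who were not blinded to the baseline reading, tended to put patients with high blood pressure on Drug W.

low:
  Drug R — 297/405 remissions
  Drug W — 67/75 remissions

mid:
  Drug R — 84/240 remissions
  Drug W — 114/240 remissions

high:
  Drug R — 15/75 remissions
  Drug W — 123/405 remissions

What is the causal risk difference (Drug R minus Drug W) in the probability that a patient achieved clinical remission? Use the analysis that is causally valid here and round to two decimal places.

-0.13

The stratified and pooled comparisons disagree (Drug W wins within each blood pressure; Drug R wins overall), so the answer turns on the causal role of blood pressure.
Here blood pressure is a common cause — it drives both which drug a case falls under and the outcome. The crude comparison mixes populations; the stratum-specific rates are the causally relevant ones.
Adjusting over the population distribution of blood pressure: 0.333·(0.733−0.893) + 0.333·(0.350−0.475) + 0.333·(0.200−0.304) = -0.130.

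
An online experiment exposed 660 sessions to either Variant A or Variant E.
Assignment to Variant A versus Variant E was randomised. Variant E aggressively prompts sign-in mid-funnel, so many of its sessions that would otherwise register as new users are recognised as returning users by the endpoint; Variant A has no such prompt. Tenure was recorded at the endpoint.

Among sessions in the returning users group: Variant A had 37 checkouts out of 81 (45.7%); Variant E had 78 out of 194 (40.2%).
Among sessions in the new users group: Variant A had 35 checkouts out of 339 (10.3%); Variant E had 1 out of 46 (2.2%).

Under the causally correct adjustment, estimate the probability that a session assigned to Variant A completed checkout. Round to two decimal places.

The user tenure-specific comparison favours Variant A throughout, but the pooled figures favour Variant E. The question is whether to condition on user tenure.
Because the variant influences user tenure, user tenure is a post-treatment mediator, not a confounder. Stratifying on it would bias the estimate; the causal effect is the crude pooled difference.
So P(outcome | do(Variant A)) is just the pooled rate for Variant A: 72/420 = 0.171.

0.17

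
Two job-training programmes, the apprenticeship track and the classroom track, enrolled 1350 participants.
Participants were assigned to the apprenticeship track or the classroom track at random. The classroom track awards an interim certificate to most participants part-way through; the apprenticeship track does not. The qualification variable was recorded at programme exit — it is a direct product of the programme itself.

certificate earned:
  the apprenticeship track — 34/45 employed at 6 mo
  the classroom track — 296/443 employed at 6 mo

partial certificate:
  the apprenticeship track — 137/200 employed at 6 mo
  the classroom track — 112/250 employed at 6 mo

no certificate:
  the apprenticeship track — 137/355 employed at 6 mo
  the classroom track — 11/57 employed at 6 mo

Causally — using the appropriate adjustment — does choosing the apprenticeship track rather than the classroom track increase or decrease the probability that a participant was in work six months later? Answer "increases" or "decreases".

Qualification attained during the programme lies on the pathway programme → qualification attained during the programme → outcome, so adjusting for it blocks the indirect effect. For the total causal effect of programme, use the unadjusted pooled rates.
Pooled: the apprenticeship track 51.3% vs the classroom track 55.9%; the classroom track is higher overall.

decreases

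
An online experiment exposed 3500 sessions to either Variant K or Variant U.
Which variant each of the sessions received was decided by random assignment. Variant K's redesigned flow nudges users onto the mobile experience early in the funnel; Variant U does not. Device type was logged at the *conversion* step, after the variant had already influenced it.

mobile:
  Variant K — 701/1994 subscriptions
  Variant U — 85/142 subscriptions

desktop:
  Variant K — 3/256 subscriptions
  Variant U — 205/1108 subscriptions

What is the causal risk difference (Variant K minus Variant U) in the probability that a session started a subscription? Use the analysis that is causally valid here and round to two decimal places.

The device type-specific comparison favours Variant U throughout, but the pooled figures favour Variant K. The question is whether to condition on device type.
Device type lies on the pathway variant → device type → outcome, so adjusting for it blocks the indirect effect. For the total causal effect of variant, use the unadjusted pooled rates.
The causal difference is the pooled difference: 0.313 − 0.232 = +0.081.

+0.08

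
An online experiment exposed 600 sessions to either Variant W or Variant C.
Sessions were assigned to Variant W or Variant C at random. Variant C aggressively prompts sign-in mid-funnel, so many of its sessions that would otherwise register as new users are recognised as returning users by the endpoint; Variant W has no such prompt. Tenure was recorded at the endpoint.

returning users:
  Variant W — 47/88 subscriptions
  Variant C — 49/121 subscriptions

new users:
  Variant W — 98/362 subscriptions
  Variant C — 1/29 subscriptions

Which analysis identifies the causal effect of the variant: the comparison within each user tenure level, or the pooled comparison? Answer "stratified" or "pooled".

pooled

The user tenure-specific comparison favours Variant W throughout, but the pooled figures favour Variant C. The question is whether to condition on user tenure.
Because the variant influences user tenure, user tenure is a post-treatment mediator, not a confounder. Stratifying on it would bias the estimate; the causal effect is the crude pooled difference.
Pooled: Variant W 32.2% vs Variant C 33.3%; Variant C is higher overall.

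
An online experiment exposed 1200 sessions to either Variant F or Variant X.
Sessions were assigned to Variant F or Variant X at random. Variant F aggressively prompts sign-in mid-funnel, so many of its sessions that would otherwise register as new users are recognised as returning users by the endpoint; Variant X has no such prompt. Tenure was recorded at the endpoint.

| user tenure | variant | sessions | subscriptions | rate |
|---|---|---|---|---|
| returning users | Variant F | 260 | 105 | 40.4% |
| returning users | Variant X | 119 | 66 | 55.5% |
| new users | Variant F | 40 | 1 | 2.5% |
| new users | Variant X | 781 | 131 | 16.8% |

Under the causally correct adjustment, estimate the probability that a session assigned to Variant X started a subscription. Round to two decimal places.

The user tenure-specific comparison favours Variant X throughout, but the pooled figures favour Variant F. The question is whether to condition on user tenure.
Because the variant influences user tenure, user tenure is a post-treatment mediator, not a confounder. Stratifying on it would bias the estimate; the causal effect is the crude pooled difference.
So P(outcome | do(Variant X)) is just the pooled rate for Variant X: 197/900 = 0.219.

0.22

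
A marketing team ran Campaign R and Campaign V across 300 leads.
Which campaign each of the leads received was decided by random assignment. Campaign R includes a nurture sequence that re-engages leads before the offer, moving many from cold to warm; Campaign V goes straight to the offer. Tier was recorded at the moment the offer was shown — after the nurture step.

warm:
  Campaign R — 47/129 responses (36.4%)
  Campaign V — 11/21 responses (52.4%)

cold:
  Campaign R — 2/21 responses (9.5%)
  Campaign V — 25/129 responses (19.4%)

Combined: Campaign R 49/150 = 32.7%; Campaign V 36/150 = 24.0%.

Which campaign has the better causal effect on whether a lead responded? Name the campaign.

Campaign R

Engagement tier lies on the pathway campaign → engagement tier → outcome, so adjusting for it blocks the indirect effect. For the total causal effect of campaign, use the unadjusted pooled rates.
Pooled: Campaign R 32.7% vs Campaign V 24.0%; Campaign R is higher overall.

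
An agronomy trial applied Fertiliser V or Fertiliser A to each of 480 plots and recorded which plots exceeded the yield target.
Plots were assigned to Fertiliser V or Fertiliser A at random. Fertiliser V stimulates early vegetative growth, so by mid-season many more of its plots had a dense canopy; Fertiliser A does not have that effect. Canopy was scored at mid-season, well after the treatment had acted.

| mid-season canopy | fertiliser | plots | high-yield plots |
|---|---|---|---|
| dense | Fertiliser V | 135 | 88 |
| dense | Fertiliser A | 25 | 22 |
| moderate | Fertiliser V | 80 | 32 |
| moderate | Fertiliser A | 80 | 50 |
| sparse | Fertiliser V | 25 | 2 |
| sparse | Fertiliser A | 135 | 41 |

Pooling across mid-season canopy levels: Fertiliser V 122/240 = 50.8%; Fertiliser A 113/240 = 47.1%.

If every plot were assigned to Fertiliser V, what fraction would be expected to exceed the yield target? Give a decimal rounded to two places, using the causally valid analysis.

0.51

Mid-season canopy here is a post-treatment variable shaped by the fertiliser; conditioning on it would introduce bias rather than remove it. The overall comparison is the causal one.
So P(outcome | do(Fertiliser V)) is just the pooled rate for Fertiliser V: 122/240 = 0.508.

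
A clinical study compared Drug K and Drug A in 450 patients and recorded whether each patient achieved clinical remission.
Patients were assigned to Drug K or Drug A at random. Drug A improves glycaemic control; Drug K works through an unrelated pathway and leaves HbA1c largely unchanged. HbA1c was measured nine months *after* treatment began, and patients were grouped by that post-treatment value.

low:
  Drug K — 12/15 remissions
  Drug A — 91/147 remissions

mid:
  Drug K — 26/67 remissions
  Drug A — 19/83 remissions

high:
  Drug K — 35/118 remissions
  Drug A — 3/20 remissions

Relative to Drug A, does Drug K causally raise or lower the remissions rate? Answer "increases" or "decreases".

HbA1c here is a post-treatment variable shaped by the drug; conditioning on it would introduce bias rather than remove it. The overall comparison is the causal one.
Pooled: Drug K 36.5% vs Drug A 45.2%; Drug A is higher overall.

decreases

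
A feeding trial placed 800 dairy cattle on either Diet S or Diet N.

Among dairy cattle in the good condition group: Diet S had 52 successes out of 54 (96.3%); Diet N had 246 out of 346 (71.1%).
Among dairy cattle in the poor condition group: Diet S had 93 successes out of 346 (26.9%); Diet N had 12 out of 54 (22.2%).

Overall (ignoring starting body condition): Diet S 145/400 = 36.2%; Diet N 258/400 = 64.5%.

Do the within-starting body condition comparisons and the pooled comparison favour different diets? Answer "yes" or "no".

yes

Within each starting body condition level (good condition 96.3% vs 71.1%; poor condition 26.9% vs 22.2%), Diet S has the higher rate every time. Pooled: 36.2% vs 64.5% — Diet N has the higher rate overall. The two comparisons disagree.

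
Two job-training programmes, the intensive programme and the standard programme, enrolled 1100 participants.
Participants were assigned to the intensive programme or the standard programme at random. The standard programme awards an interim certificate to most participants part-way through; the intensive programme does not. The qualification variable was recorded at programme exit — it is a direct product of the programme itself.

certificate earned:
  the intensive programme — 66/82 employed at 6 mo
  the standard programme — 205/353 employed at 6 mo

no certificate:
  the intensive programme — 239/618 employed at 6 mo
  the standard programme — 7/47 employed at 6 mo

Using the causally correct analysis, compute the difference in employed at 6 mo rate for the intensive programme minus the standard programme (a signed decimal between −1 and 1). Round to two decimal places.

-0.09

The qualification attained during the programme-specific comparison favours the intensive programme throughout, but the pooled figures favour the standard programme. The question is whether to condition on qualification attained during the programme.
The distribution of qualification attained during the programme is itself part of what the programme does — it is an intermediate outcome. Holding it fixed would remove that part of the effect; the total effect is the pooled difference.
The causal difference is the pooled difference: 0.436 − 0.530 = -0.094.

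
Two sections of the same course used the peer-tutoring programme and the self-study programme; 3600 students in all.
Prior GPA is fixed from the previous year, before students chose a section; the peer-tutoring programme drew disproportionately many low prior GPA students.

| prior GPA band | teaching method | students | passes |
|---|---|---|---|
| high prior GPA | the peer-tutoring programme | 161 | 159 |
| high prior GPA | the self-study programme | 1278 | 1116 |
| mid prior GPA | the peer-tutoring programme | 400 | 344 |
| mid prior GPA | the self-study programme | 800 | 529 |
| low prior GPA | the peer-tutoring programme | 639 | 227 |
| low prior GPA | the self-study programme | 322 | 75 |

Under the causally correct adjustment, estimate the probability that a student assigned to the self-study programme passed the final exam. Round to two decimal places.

0.63

Nothing the teaching method does changes prior GPA band; the imbalance is an allocation artefact. With prior GPA band also predicting the outcome, the pooled figure is confounded, and the within-stratum comparison is the causal one.
Standardising the self-study programme to the population prior GPA band mix: 0.400·1116/1278 + 0.333·529/800 + 0.267·75/322 = 0.632.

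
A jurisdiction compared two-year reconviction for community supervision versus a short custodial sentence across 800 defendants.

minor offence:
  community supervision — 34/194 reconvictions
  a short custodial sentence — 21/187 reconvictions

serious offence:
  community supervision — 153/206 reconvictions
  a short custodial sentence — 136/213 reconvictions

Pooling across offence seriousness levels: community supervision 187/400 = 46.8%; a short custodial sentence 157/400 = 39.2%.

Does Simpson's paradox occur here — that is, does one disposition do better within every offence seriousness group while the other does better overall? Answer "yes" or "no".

no

Within each offence seriousness level (minor offence 17.5% vs 11.2%; serious offence 74.3% vs 63.8%), a short custodial sentence has the lower rate every time. Pooled: 46.8% vs 39.2% — a short custodial sentence has the lower rate overall. They agree.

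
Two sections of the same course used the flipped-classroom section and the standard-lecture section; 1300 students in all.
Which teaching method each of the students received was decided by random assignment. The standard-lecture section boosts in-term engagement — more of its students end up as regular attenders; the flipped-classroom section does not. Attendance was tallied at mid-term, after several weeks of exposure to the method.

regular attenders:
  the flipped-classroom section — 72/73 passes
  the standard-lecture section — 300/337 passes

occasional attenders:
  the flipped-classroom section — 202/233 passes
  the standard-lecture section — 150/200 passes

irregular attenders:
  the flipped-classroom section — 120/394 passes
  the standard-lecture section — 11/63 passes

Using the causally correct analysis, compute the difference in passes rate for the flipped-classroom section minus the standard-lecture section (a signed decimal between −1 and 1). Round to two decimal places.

-0.21

The mid-term attendance-specific comparison favours the flipped-classroom section throughout, but the pooled figures favour the standard-lecture section. The question is whether to condition on mid-term attendance.
The distribution of mid-term attendance is itself part of what the teaching method does — it is an intermediate outcome. Holding it fixed would remove that part of the effect; the total effect is the pooled difference.
The causal difference is the pooled difference: 0.563 − 0.768 = -0.205.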